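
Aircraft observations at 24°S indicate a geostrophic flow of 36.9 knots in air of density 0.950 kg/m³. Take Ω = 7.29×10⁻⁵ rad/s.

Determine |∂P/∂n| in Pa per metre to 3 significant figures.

1.07×10⁻³ Pa/m

Coriolis parameter at 24°S:
f = 2Ω sin φ = 2 × 7.29×10⁻⁵ × sin 24° = 5.93×10⁻⁵ s⁻¹
Wind speed in SI: 36.9 knots = 19.0 m/s
Geostrophic balance rearranged: |∂P/∂n| = f ρ V_g
|∂P/∂n| = 5.93×10⁻⁵ × 0.950 × 19.0 = 1.07×10⁻³ Pa/m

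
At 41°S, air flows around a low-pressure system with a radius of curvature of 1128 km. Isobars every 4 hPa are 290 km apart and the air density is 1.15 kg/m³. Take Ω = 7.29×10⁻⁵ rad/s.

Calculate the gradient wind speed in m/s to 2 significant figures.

11 m/s

Coriolis parameter at 41°S:
f = 2Ω sin φ = 2 × 7.29×10⁻⁵ × sin 41° = 9.57×10⁻⁵ s⁻¹
Pressure gradient: |∂P/∂n| = 400 Pa / 290000 m = 1.38×10⁻³ Pa/m
Geostrophic speed: V_g = |∂P/∂n|/(fρ) = 1.38×10⁻³/(9.57×10⁻⁵ × 1.15) = 12.5 m/s
Around a low, centrifugal force acts outward with Coriolis, so pressure-gradient force balances both:
(1/ρ)|∂P/∂n| = fV + V²/R  →  V² + fR·V − fR·V_g = 0
With fR = 9.57×10⁻⁵ × 1128×10³ m = 108 m/s:
V = [−fR + √((fR)² + 4 fR V_g)]/2 = [−108 + √(108² + 4×108×12.5)]/2 = 11.3 m/s
Subgeostrophic (V < V_g = 12.5 m/s), as expected around a low.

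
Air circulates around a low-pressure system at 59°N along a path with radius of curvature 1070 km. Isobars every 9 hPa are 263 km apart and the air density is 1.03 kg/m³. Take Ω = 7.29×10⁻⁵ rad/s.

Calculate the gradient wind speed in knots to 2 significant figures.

44 knots

Coriolis parameter at 59°N:
f = 2Ω sin φ = 2 × 7.29×10⁻⁵ × sin 59° = 1.25×10⁻⁴ s⁻¹
Pressure gradient: |∂P/∂n| = 900 Pa / 263000 m = 3.42×10⁻³ Pa/m
Geostrophic speed: V_g = |∂P/∂n|/(fρ) = 3.42×10⁻³/(1.25×10⁻⁴ × 1.03) = 26.6 m/s
Around a low, centrifugal force acts outward with Coriolis, so pressure-gradient force balances both:
(1/ρ)|∂P/∂n| = fV + V²/R  →  V² + fR·V − fR·V_g = 0
With fR = 1.25×10⁻⁴ × 1070×10³ m = 134 m/s:
V = [−fR + √((fR)² + 4 fR V_g)]/2 = [−134 + √(134² + 4×134×26.6)]/2 = 22.7 m/s
Subgeostrophic (V < V_g = 26.6 m/s), as expected around a low.
Converting: 22.7 m/s × 1.944 = 44 knots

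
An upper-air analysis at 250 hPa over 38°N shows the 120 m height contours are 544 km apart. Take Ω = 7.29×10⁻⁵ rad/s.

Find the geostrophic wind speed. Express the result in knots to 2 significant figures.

47 knots

Coriolis parameter at 38°N:
f = 2Ω sin φ = 2 × 7.29×10⁻⁵ × sin 38° = 8.98×10⁻⁵ s⁻¹
Height gradient: |∂Z/∂n| = 120 m / 544000 m = 2.21×10⁻⁴
On a pressure surface, geostrophic balance gives V_g = (g/f)|∂Z/∂n|:
V_g = 9.81 × 2.21×10⁻⁴ / 8.98×10⁻⁵ = 24.1 m/s
Converting: 24.1 m/s × 1.944 = 47 knots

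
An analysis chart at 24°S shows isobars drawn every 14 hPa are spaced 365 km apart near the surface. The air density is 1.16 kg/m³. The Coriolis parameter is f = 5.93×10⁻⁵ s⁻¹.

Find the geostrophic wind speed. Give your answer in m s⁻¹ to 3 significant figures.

Pressure gradient: |∂P/∂n| = 1400 Pa / 365000 m = 3.84×10⁻³ Pa/m
Geostrophic balance (pressure-gradient force = Coriolis force):
V_g = (1/(fρ)) |∂P/∂n| = 3.84×10⁻³ / (5.93×10⁻⁵ × 1.16) = 55.8 m/s

55.8 m s⁻¹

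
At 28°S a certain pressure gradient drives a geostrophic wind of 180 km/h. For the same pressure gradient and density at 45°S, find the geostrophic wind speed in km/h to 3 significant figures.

With the same pressure gradient and density, V_g ∝ 1/f ∝ 1/sin φ.
V₂ = V₁ · sin φ₁ / sin φ₂ = 180 × sin 28° / sin 45°
V₂ = 180 × 0.4695/0.7071 = 120 km/h

120 km/h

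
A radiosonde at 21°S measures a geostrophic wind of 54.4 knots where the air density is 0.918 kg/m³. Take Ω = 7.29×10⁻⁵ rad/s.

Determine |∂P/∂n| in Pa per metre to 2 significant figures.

Coriolis parameter at 21°S:
f = 2Ω sin φ = 2 × 7.29×10⁻⁵ × sin 21° = 5.23×10⁻⁵ s⁻¹
Wind speed in SI: 54.4 knots = 28.0 m/s
Geostrophic balance rearranged: |∂P/∂n| = f ρ V_g
|∂P/∂n| = 5.23×10⁻⁵ × 0.918 × 28.0 = 1.34×10⁻³ Pa/m

1.3×10⁻³ Pa/m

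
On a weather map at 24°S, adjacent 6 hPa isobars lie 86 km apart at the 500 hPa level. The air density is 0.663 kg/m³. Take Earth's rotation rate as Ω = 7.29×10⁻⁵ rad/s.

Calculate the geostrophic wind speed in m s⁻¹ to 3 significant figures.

Coriolis parameter at 24°S:
f = 2Ω sin φ = 2 × 7.29×10⁻⁵ × sin 24° = 5.93×10⁻⁵ s⁻¹
Pressure gradient: |∂P/∂n| = 600 Pa / 86000 m = 6.98×10⁻³ Pa/m
Geostrophic balance (pressure-gradient force = Coriolis force):
V_g = (1/(fρ)) |∂P/∂n| = 6.98×10⁻³ / (5.93×10⁻⁵ × 0.663) = 177 m/s

177 m s⁻¹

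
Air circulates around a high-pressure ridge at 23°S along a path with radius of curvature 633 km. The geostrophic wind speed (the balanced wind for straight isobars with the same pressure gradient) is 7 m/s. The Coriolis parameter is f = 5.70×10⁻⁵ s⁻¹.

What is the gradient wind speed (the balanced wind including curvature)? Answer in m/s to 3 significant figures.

9.50 m/s

Around a high, pressure-gradient force acts outward with centrifugal, so Coriolis balances both:
fV = (1/ρ)|∂P/∂n| + V²/R  →  V² − fR·V + fR·V_g = 0
With fR = 5.70×10⁻⁵ × 633×10³ m = 36.1 m/s:
V = [fR − √((fR)² − 4 fR V_g)]/2 = [36.1 − √(36.1² − 4×36.1×7)]/2 = 9.5 m/s
Supergeostrophic (V > V_g = 7 m/s), as expected around a high.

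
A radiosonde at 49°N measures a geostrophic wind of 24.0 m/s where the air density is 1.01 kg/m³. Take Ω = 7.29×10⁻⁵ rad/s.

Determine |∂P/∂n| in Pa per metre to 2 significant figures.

Coriolis parameter at 49°N:
f = 2Ω sin φ = 2 × 7.29×10⁻⁵ × sin 49° = 1.10×10⁻⁴ s⁻¹
Geostrophic balance rearranged: |∂P/∂n| = f ρ V_g
|∂P/∂n| = 1.10×10⁻⁴ × 1.01 × 24.0 = 2.67×10⁻³ Pa/m

2.7×10⁻³ Pa/m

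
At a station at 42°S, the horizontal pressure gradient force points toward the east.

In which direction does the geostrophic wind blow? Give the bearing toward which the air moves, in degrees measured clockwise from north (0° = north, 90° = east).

000°

The pressure-gradient force points toward the east (bearing 090°).
Geostrophic balance: in the Southern Hemisphere the Coriolis force deflects motion to the left, so the geostrophic wind blows 90° to the left of the pressure-gradient force (low pressure on the right).
Rotating 090° by 90° counterclockwise gives 000° — the wind blows toward the north.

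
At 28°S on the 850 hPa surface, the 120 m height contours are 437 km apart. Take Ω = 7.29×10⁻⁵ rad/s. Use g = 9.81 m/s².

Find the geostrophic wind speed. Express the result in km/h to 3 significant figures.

142 km/h

Coriolis parameter at 28°S:
f = 2Ω sin φ = 2 × 7.29×10⁻⁵ × sin 28° = 6.84×10⁻⁵ s⁻¹
Height gradient: |∂Z/∂n| = 120 m / 437000 m = 2.75×10⁻⁴
On a pressure surface, geostrophic balance gives V_g = (g/f)|∂Z/∂n|:
V_g = 9.81 × 2.75×10⁻⁴ / 6.84×10⁻⁵ = 39.4 m/s
Converting: 39.4 m/s × 3.6 = 142 km/h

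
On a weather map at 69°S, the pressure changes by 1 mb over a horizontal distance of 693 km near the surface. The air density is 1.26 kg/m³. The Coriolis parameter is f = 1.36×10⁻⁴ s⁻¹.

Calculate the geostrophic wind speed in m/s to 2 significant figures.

0.84 m/s

Pressure gradient: |∂P/∂n| = 100 Pa / 693000 m = 1.44×10⁻⁴ Pa/m
Geostrophic balance (pressure-gradient force = Coriolis force):
V_g = (1/(fρ)) |∂P/∂n| = 1.44×10⁻⁴ / (1.36×10⁻⁴ × 1.26) = 0.842 m/s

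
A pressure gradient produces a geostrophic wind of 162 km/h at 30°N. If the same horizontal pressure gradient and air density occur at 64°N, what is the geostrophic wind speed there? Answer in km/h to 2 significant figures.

With the same pressure gradient and density, V_g ∝ 1/f ∝ 1/sin φ.
V₂ = V₁ · sin φ₁ / sin φ₂ = 162 × sin 30° / sin 64°
V₂ = 162 × 0.5000/0.8988 = 90 km/h

90 km/h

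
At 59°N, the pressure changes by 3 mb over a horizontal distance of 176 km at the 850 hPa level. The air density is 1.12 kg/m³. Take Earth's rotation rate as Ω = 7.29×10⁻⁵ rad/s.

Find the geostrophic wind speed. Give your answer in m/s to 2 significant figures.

Coriolis parameter at 59°N:
f = 2Ω sin φ = 2 × 7.29×10⁻⁵ × sin 59° = 1.25×10⁻⁴ s⁻¹
Pressure gradient: |∂P/∂n| = 300 Pa / 176000 m = 1.70×10⁻³ Pa/m
Geostrophic balance (pressure-gradient force = Coriolis force):
V_g = (1/(fρ)) |∂P/∂n| = 1.70×10⁻³ / (1.25×10⁻⁴ × 1.12) = 12.2 m/s

12 m/s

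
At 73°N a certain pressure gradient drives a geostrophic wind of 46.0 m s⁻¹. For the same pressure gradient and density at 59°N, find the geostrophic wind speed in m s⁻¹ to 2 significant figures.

51 m s⁻¹

With the same pressure gradient and density, V_g ∝ 1/f ∝ 1/sin φ.
V₂ = V₁ · sin φ₁ / sin φ₂ = 46.0 × sin 73° / sin 59°
V₂ = 46.0 × 0.9563/0.8572 = 51 m s⁻¹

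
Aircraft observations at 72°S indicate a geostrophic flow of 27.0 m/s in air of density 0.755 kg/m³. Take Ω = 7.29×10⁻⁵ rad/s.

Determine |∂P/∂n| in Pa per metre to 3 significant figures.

Coriolis parameter at 72°S:
f = 2Ω sin φ = 2 × 7.29×10⁻⁵ × sin 72° = 1.39×10⁻⁴ s⁻¹
Geostrophic balance rearranged: |∂P/∂n| = f ρ V_g
|∂P/∂n| = 1.39×10⁻⁴ × 0.755 × 27.0 = 2.83×10⁻³ Pa/m

2.83×10⁻³ Pa/m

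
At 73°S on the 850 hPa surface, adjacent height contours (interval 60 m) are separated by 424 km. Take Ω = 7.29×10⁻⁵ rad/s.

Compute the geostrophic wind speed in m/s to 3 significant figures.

Coriolis parameter at 73°S:
f = 2Ω sin φ = 2 × 7.29×10⁻⁵ × sin 73° = 1.39×10⁻⁴ s⁻¹
Height gradient: |∂Z/∂n| = 60 m / 424000 m = 1.42×10⁻⁴
On a pressure surface, geostrophic balance gives V_g = (g/f)|∂Z/∂n|:
V_g = 9.81 × 1.42×10⁻⁴ / 1.39×10⁻⁴ = 9.96 m/s

9.96 m/s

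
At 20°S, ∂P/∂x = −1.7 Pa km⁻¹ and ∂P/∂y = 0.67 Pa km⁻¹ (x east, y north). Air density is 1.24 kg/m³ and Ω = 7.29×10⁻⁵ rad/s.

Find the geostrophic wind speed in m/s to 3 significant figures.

29.6 m/s

Coriolis parameter at 20°S:
f = 2Ω sin φ = 2 × 7.29×10⁻⁵ × sin 20° = 4.99×10⁻⁵ s⁻¹
In the Southern Hemisphere f is negative: f = −4.99×10⁻⁵ s⁻¹.
Component geostrophic relations (x east, y north):
u_g = −(1/(fρ)) ∂P/∂y,  v_g = (1/(fρ)) ∂P/∂x
u_g = −(0.67×10⁻³)/(−4.99×10⁻⁵ × 1.24) = 10.8 m/s;  v_g = (−1.7×10⁻³)/(−4.99×10⁻⁵ × 1.24) = 27.5 m/s
|V_g| = √(u_g² + v_g²) = 29.6 m/s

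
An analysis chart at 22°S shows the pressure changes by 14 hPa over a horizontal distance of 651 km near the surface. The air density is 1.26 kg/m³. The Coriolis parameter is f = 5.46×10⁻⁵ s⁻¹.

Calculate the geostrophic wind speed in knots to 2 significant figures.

Pressure gradient: |∂P/∂n| = 1400 Pa / 651000 m = 2.15×10⁻³ Pa/m
Geostrophic balance (pressure-gradient force = Coriolis force):
V_g = (1/(fρ)) |∂P/∂n| = 2.15×10⁻³ / (5.46×10⁻⁵ × 1.26) = 31.3 m/s
Converting: 31.3 m/s × 1.944 = 61 knots

61 knots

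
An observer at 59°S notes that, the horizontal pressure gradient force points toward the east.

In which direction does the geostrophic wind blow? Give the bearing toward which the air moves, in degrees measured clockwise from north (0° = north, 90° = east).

000°

The pressure-gradient force points toward the east (bearing 090°).
Geostrophic balance: in the Southern Hemisphere the Coriolis force deflects motion to the left, so the geostrophic wind blows 90° to the left of the pressure-gradient force (low pressure on the right).
Rotating 090° by 90° counterclockwise gives 000° — the wind blows toward the north.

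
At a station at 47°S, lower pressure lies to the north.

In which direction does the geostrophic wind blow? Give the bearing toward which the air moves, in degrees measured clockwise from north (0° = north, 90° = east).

270°

The pressure-gradient force points toward the north (bearing 000°).
Geostrophic balance: in the Southern Hemisphere the Coriolis force deflects motion to the left, so the geostrophic wind blows 90° to the left of the pressure-gradient force (low pressure on the right).
Rotating 000° by 90° counterclockwise gives 270° — the wind blows toward the west.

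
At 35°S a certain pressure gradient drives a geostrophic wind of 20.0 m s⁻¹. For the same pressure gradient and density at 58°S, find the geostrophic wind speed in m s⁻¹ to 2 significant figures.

14 m s⁻¹

With the same pressure gradient and density, V_g ∝ 1/f ∝ 1/sin φ.
V₂ = V₁ · sin φ₁ / sin φ₂ = 20.0 × sin 35° / sin 58°
V₂ = 20.0 × 0.5736/0.8480 = 14 m s⁻¹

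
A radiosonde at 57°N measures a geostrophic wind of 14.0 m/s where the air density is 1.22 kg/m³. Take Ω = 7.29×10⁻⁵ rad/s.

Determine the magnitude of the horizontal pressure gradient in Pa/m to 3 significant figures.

2.09×10⁻³ Pa/m

Coriolis parameter at 57°N:
f = 2Ω sin φ = 2 × 7.29×10⁻⁵ × sin 57° = 1.22×10⁻⁴ s⁻¹
Geostrophic balance rearranged: |∂P/∂n| = f ρ V_g
|∂P/∂n| = 1.22×10⁻⁴ × 1.22 × 14.0 = 2.09×10⁻³ Pa/m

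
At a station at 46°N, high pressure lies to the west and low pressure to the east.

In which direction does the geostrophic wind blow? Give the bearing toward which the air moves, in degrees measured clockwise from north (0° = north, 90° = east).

The pressure-gradient force points toward the east (bearing 090°).
Geostrophic balance: in the Northern Hemisphere the Coriolis force deflects motion to the right, so the geostrophic wind blows 90° to the right of the pressure-gradient force (low pressure on the left).
Rotating 090° by 90° clockwise gives 180° — the wind blows toward the south.

180°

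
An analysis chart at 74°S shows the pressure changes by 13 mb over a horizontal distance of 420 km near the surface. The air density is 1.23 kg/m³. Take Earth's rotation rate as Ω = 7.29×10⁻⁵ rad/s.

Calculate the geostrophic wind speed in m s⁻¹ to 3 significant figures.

Coriolis parameter at 74°S:
f = 2Ω sin φ = 2 × 7.29×10⁻⁵ × sin 74° = 1.40×10⁻⁴ s⁻¹
Pressure gradient: |∂P/∂n| = 1300 Pa / 420000 m = 3.10×10⁻³ Pa/m
Geostrophic balance (pressure-gradient force = Coriolis force):
V_g = (1/(fρ)) |∂P/∂n| = 3.10×10⁻³ / (1.40×10⁻⁴ × 1.23) = 18.0 m/s

18.0 m s⁻¹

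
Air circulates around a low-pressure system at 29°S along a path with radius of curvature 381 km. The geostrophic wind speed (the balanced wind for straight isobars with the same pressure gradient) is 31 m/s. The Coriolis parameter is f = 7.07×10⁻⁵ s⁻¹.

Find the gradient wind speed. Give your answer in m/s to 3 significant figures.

Around a low, centrifugal force acts outward with Coriolis, so pressure-gradient force balances both:
(1/ρ)|∂P/∂n| = fV + V²/R  →  V² + fR·V − fR·V_g = 0
With fR = 7.07×10⁻⁵ × 381×10³ m = 26.9 m/s:
V = [−fR + √((fR)² + 4 fR V_g)]/2 = [−26.9 + √(26.9² + 4×26.9×31)]/2 = 18.4 m/s
Subgeostrophic (V < V_g = 31 m/s), as expected around a low.

18.4 m/s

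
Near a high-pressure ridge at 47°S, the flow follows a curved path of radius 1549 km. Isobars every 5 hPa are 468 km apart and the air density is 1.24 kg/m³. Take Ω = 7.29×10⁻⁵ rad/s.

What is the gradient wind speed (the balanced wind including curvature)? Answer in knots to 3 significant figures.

16.6 knots

Coriolis parameter at 47°S:
f = 2Ω sin φ = 2 × 7.29×10⁻⁵ × sin 47° = 1.07×10⁻⁴ s⁻¹
Pressure gradient: |∂P/∂n| = 500 Pa / 468000 m = 1.07×10⁻³ Pa/m
Geostrophic speed: V_g = |∂P/∂n|/(fρ) = 1.07×10⁻³/(1.07×10⁻⁴ × 1.24) = 8.08 m/s
Around a high, pressure-gradient force acts outward with centrifugal, so Coriolis balances both:
fV = (1/ρ)|∂P/∂n| + V²/R  →  V² − fR·V + fR·V_g = 0
With fR = 1.07×10⁻⁴ × 1549×10³ m = 165 m/s:
V = [fR − √((fR)² − 4 fR V_g)]/2 = [165 − √(165² − 4×165×8.08)]/2 = 8.52 m/s
Supergeostrophic (V > V_g = 8.08 m/s), as expected around a high.
Converting: 8.52 m/s × 1.944 = 16.6 knots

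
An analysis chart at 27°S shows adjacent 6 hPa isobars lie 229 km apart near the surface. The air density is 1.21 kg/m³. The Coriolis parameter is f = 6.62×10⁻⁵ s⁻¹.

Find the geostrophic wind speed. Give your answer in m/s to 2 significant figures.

Pressure gradient: |∂P/∂n| = 600 Pa / 229000 m = 2.62×10⁻³ Pa/m
Geostrophic balance (pressure-gradient force = Coriolis force):
V_g = (1/(fρ)) |∂P/∂n| = 2.62×10⁻³ / (6.62×10⁻⁵ × 1.21) = 32.7 m/s

33 m/s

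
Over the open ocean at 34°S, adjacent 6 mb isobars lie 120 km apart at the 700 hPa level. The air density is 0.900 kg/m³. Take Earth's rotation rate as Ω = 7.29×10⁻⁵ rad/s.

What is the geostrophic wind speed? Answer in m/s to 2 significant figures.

68 m/s

Coriolis parameter at 34°S:
f = 2Ω sin φ = 2 × 7.29×10⁻⁵ × sin 34° = 8.15×10⁻⁵ s⁻¹
Pressure gradient: |∂P/∂n| = 600 Pa / 120000 m = 5.00×10⁻³ Pa/m
Geostrophic balance (pressure-gradient force = Coriolis force):
V_g = (1/(fρ)) |∂P/∂n| = 5.00×10⁻³ / (8.15×10⁻⁵ × 0.900) = 68.1 m/s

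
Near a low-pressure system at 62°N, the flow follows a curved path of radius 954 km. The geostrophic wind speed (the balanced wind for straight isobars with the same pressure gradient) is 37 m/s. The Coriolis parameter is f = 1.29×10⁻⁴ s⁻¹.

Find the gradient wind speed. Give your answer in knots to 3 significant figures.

57.9 knots

Around a low, centrifugal force acts outward with Coriolis, so pressure-gradient force balances both:
(1/ρ)|∂P/∂n| = fV + V²/R  →  V² + fR·V − fR·V_g = 0
With fR = 1.29×10⁻⁴ × 954×10³ m = 123 m/s:
V = [−fR + √((fR)² + 4 fR V_g)]/2 = [−123 + √(123² + 4×123×37)]/2 = 29.8 m/s
Subgeostrophic (V < V_g = 37 m/s), as expected around a low.
Converting: 29.8 m/s × 1.944 = 57.9 knots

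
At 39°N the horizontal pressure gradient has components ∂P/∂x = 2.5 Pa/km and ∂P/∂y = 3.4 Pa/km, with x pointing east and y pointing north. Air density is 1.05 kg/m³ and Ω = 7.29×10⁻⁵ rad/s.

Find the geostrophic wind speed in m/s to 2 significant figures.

Coriolis parameter at 39°N:
f = 2Ω sin φ = 2 × 7.29×10⁻⁵ × sin 39° = 9.18×10⁻⁵ s⁻¹
Component geostrophic relations (x east, y north):
u_g = −(1/(fρ)) ∂P/∂y,  v_g = (1/(fρ)) ∂P/∂x
u_g = −(3.4×10⁻³)/(9.18×10⁻⁵ × 1.05) = −35.3 m/s;  v_g = (2.5×10⁻³)/(9.18×10⁻⁵ × 1.05) = 25.9 m/s
|V_g| = √(u_g² + v_g²) = 43.8 m/s

44 m/s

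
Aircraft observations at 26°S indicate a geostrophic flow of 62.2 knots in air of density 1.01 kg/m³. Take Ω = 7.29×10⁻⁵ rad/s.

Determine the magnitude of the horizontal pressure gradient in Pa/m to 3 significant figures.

2.07×10⁻³ Pa/m

Coriolis parameter at 26°S:
f = 2Ω sin φ = 2 × 7.29×10⁻⁵ × sin 26° = 6.39×10⁻⁵ s⁻¹
Wind speed in SI: 62.2 knots = 32.0 m/s
Geostrophic balance rearranged: |∂P/∂n| = f ρ V_g
|∂P/∂n| = 6.39×10⁻⁵ × 1.01 × 32.0 = 2.07×10⁻³ Pa/m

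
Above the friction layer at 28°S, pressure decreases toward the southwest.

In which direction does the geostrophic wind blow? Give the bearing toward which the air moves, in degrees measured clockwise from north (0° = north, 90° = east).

The pressure-gradient force points toward the southwest (bearing 225°).
Geostrophic balance: in the Southern Hemisphere the Coriolis force deflects motion to the left, so the geostrophic wind blows 90° to the left of the pressure-gradient force (low pressure on the right).
Rotating 225° by 90° counterclockwise gives 135° — the wind blows toward the southeast.

135°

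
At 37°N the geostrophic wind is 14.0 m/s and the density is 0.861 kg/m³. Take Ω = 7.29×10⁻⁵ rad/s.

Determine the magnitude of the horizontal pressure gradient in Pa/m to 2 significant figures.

1.1×10⁻³ Pa/m

Coriolis parameter at 37°N:
f = 2Ω sin φ = 2 × 7.29×10⁻⁵ × sin 37° = 8.77×10⁻⁵ s⁻¹
Geostrophic balance rearranged: |∂P/∂n| = f ρ V_g
|∂P/∂n| = 8.77×10⁻⁵ × 0.861 × 14.0 = 1.06×10⁻³ Pa/m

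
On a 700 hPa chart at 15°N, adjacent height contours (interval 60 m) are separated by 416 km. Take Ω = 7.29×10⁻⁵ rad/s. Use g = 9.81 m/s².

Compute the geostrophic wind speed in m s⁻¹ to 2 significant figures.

Coriolis parameter at 15°N:
f = 2Ω sin φ = 2 × 7.29×10⁻⁵ × sin 15° = 3.77×10⁻⁵ s⁻¹
Height gradient: |∂Z/∂n| = 60 m / 416000 m = 1.44×10⁻⁴
On a pressure surface, geostrophic balance gives V_g = (g/f)|∂Z/∂n|:
V_g = 9.81 × 1.44×10⁻⁴ / 3.77×10⁻⁵ = 37.5 m/s

37 m s⁻¹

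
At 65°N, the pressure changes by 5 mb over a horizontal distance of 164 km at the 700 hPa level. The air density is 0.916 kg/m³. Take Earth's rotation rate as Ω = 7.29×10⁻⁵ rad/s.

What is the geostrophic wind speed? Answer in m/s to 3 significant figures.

25.2 m/s

Coriolis parameter at 65°N:
f = 2Ω sin φ = 2 × 7.29×10⁻⁵ × sin 65° = 1.32×10⁻⁴ s⁻¹
Pressure gradient: |∂P/∂n| = 500 Pa / 164000 m = 3.05×10⁻³ Pa/m
Geostrophic balance (pressure-gradient force = Coriolis force):
V_g = (1/(fρ)) |∂P/∂n| = 3.05×10⁻³ / (1.32×10⁻⁴ × 0.916) = 25.2 m/s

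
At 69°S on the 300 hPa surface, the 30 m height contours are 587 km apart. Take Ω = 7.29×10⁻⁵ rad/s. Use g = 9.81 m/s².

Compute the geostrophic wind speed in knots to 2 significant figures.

7.2 knots

Coriolis parameter at 69°S:
f = 2Ω sin φ = 2 × 7.29×10⁻⁵ × sin 69° = 1.36×10⁻⁴ s⁻¹
Height gradient: |∂Z/∂n| = 30 m / 587000 m = 5.11×10⁻⁵
On a pressure surface, geostrophic balance gives V_g = (g/f)|∂Z/∂n|:
V_g = 9.81 × 5.11×10⁻⁵ / 1.36×10⁻⁴ = 3.68 m/s
Converting: 3.68 m/s × 1.944 = 7.2 knots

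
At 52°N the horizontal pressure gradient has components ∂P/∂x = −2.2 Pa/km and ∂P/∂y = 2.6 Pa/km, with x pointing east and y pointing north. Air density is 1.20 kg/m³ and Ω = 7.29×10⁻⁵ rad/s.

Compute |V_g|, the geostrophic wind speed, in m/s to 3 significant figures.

24.7 m/s

Coriolis parameter at 52°N:
f = 2Ω sin φ = 2 × 7.29×10⁻⁵ × sin 52° = 1.15×10⁻⁴ s⁻¹
Component geostrophic relations (x east, y north):
u_g = −(1/(fρ)) ∂P/∂y,  v_g = (1/(fρ)) ∂P/∂x
u_g = −(2.6×10⁻³)/(1.15×10⁻⁴ × 1.20) = −18.9 m/s;  v_g = (−2.2×10⁻³)/(1.15×10⁻⁴ × 1.20) = −16.0 m/s
|V_g| = √(u_g² + v_g²) = 24.7 m/s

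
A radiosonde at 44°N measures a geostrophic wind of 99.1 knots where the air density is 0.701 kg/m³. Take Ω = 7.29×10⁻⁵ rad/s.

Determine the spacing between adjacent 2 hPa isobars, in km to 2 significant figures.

55 km

Coriolis parameter at 44°N:
f = 2Ω sin φ = 2 × 7.29×10⁻⁵ × sin 44° = 1.01×10⁻⁴ s⁻¹
Wind speed in SI: 99.1 knots = 51.0 m/s
Geostrophic balance rearranged: |∂P/∂n| = f ρ V_g
|∂P/∂n| = 1.01×10⁻⁴ × 0.701 × 51.0 = 3.62×10⁻³ Pa/m
Isobar spacing: Δn = ΔP/|∂P/∂n| = 200 Pa / 3.62×10⁻³ Pa/m = 55255 m ≈ 55 km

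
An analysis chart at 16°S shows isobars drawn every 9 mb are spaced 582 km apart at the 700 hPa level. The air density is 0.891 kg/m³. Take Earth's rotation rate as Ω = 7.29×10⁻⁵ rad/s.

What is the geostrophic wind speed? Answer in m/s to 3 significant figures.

43.2 m/s

Coriolis parameter at 16°S:
f = 2Ω sin φ = 2 × 7.29×10⁻⁵ × sin 16° = 4.02×10⁻⁵ s⁻¹
Pressure gradient: |∂P/∂n| = 900 Pa / 582000 m = 1.55×10⁻³ Pa/m
Geostrophic balance (pressure-gradient force = Coriolis force):
V_g = (1/(fρ)) |∂P/∂n| = 1.55×10⁻³ / (4.02×10⁻⁵ × 0.891) = 43.2 m/s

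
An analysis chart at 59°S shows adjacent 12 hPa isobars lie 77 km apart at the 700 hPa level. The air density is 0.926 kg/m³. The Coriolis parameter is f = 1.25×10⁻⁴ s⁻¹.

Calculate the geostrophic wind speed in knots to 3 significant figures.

262 knots

Pressure gradient: |∂P/∂n| = 1200 Pa / 77000 m = 1.56×10⁻² Pa/m
Geostrophic balance (pressure-gradient force = Coriolis force):
V_g = (1/(fρ)) |∂P/∂n| = 1.56×10⁻² / (1.25×10⁻⁴ × 0.926) = 135 m/s
Converting: 135 m/s × 1.944 = 262 knots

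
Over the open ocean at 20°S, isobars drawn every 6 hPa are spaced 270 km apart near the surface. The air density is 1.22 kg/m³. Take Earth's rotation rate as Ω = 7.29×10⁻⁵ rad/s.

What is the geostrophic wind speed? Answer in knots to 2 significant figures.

71 knots

Coriolis parameter at 20°S:
f = 2Ω sin φ = 2 × 7.29×10⁻⁵ × sin 20° = 4.99×10⁻⁵ s⁻¹
Pressure gradient: |∂P/∂n| = 600 Pa / 270000 m = 2.22×10⁻³ Pa/m
Geostrophic balance (pressure-gradient force = Coriolis force):
V_g = (1/(fρ)) |∂P/∂n| = 2.22×10⁻³ / (4.99×10⁻⁵ × 1.22) = 36.5 m/s
Converting: 36.5 m/s × 1.944 = 71 knots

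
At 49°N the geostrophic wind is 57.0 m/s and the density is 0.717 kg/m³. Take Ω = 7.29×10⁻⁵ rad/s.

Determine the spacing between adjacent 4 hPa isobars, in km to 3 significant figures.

Coriolis parameter at 49°N:
f = 2Ω sin φ = 2 × 7.29×10⁻⁵ × sin 49° = 1.10×10⁻⁴ s⁻¹
Geostrophic balance rearranged: |∂P/∂n| = f ρ V_g
|∂P/∂n| = 1.10×10⁻⁴ × 0.717 × 57.0 = 4.50×10⁻³ Pa/m
Isobar spacing: Δn = ΔP/|∂P/∂n| = 400 Pa / 4.50×10⁻³ Pa/m = 88946 m ≈ 88.9 km

88.9 km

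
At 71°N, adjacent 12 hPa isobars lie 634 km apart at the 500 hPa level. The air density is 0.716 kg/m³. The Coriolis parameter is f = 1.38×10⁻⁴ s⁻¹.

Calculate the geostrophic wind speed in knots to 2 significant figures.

Pressure gradient: |∂P/∂n| = 1200 Pa / 634000 m = 1.89×10⁻³ Pa/m
Geostrophic balance (pressure-gradient force = Coriolis force):
V_g = (1/(fρ)) |∂P/∂n| = 1.89×10⁻³ / (1.38×10⁻⁴ × 0.716) = 19.2 m/s
Converting: 19.2 m/s × 1.944 = 37 knots

37 knots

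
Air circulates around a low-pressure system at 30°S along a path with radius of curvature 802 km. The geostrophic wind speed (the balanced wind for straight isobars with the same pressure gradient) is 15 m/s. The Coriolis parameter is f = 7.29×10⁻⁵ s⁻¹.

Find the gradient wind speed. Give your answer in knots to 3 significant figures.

24.1 knots

Around a low, centrifugal force acts outward with Coriolis, so pressure-gradient force balances both:
(1/ρ)|∂P/∂n| = fV + V²/R  →  V² + fR·V − fR·V_g = 0
With fR = 7.29×10⁻⁵ × 802×10³ m = 58.5 m/s:
V = [−fR + √((fR)² + 4 fR V_g)]/2 = [−58.5 + √(58.5² + 4×58.5×15)]/2 = 12.4 m/s
Subgeostrophic (V < V_g = 15 m/s), as expected around a low.
Converting: 12.4 m/s × 1.944 = 24.1 knots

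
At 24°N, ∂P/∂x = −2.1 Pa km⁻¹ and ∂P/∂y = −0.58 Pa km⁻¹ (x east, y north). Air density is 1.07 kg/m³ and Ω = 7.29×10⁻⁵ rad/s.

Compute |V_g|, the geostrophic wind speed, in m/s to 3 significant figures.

34.3 m/s

Coriolis parameter at 24°N:
f = 2Ω sin φ = 2 × 7.29×10⁻⁵ × sin 24° = 5.93×10⁻⁵ s⁻¹
Component geostrophic relations (x east, y north):
u_g = −(1/(fρ)) ∂P/∂y,  v_g = (1/(fρ)) ∂P/∂x
u_g = −(−0.58×10⁻³)/(5.93×10⁻⁵ × 1.07) = 9.14 m/s;  v_g = (−2.1×10⁻³)/(5.93×10⁻⁵ × 1.07) = −33.1 m/s
|V_g| = √(u_g² + v_g²) = 34.3 m/s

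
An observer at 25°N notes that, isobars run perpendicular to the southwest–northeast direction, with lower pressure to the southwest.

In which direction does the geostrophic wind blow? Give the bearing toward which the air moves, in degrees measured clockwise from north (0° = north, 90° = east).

315°

The pressure-gradient force points toward the southwest (bearing 225°).
Geostrophic balance: in the Northern Hemisphere the Coriolis force deflects motion to the right, so the geostrophic wind blows 90° to the right of the pressure-gradient force (low pressure on the left).
Rotating 225° by 90° clockwise gives 315° — the wind blows toward the northwest.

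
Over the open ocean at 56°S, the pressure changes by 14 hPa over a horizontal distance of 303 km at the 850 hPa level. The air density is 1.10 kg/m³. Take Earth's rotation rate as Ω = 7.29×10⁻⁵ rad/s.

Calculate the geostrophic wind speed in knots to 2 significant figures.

68 knots

Coriolis parameter at 56°S:
f = 2Ω sin φ = 2 × 7.29×10⁻⁵ × sin 56° = 1.21×10⁻⁴ s⁻¹
Pressure gradient: |∂P/∂n| = 1400 Pa / 303000 m = 4.62×10⁻³ Pa/m
Geostrophic balance (pressure-gradient force = Coriolis force):
V_g = (1/(fρ)) |∂P/∂n| = 4.62×10⁻³ / (1.21×10⁻⁴ × 1.10) = 34.8 m/s
Converting: 34.8 m/s × 1.944 = 68 knots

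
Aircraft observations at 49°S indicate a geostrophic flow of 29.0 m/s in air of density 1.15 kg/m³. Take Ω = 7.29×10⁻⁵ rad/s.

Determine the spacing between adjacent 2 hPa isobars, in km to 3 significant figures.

54.5 km

Coriolis parameter at 49°S:
f = 2Ω sin φ = 2 × 7.29×10⁻⁵ × sin 49° = 1.10×10⁻⁴ s⁻¹
Geostrophic balance rearranged: |∂P/∂n| = f ρ V_g
|∂P/∂n| = 1.10×10⁻⁴ × 1.15 × 29.0 = 3.67×10⁻³ Pa/m
Isobar spacing: Δn = ΔP/|∂P/∂n| = 200 Pa / 3.67×10⁻³ Pa/m = 54500 m ≈ 54.5 km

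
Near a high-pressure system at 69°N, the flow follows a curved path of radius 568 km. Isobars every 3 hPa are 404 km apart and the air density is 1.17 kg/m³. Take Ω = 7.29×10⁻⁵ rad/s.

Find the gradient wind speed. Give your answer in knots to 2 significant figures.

9.7 knots

Coriolis parameter at 69°N:
f = 2Ω sin φ = 2 × 7.29×10⁻⁵ × sin 69° = 1.36×10⁻⁴ s⁻¹
Pressure gradient: |∂P/∂n| = 300 Pa / 404000 m = 7.43×10⁻⁴ Pa/m
Geostrophic speed: V_g = |∂P/∂n|/(fρ) = 7.43×10⁻⁴/(1.36×10⁻⁴ × 1.17) = 4.66 m/s
Around a high, pressure-gradient force acts outward with centrifugal, so Coriolis balances both:
fV = (1/ρ)|∂P/∂n| + V²/R  →  V² − fR·V + fR·V_g = 0
With fR = 1.36×10⁻⁴ × 568×10³ m = 77.3 m/s:
V = [fR − √((fR)² − 4 fR V_g)]/2 = [77.3 − √(77.3² − 4×77.3×4.66)]/2 = 4.98 m/s
Supergeostrophic (V > V_g = 4.66 m/s), as expected around a high.
Converting: 4.98 m/s × 1.944 = 9.7 knots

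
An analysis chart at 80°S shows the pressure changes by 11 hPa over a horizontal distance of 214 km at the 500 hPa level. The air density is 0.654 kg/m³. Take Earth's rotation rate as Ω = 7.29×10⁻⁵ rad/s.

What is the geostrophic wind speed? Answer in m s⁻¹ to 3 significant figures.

Coriolis parameter at 80°S:
f = 2Ω sin φ = 2 × 7.29×10⁻⁵ × sin 80° = 1.44×10⁻⁴ s⁻¹
Pressure gradient: |∂P/∂n| = 1100 Pa / 214000 m = 5.14×10⁻³ Pa/m
Geostrophic balance (pressure-gradient force = Coriolis force):
V_g = (1/(fρ)) |∂P/∂n| = 5.14×10⁻³ / (1.44×10⁻⁴ × 0.654) = 54.7 m/s

54.7 m s⁻¹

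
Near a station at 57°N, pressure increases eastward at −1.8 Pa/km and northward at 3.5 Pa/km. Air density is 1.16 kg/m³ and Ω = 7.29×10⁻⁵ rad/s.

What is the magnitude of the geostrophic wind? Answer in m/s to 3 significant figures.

27.7 m/s

Coriolis parameter at 57°N:
f = 2Ω sin φ = 2 × 7.29×10⁻⁵ × sin 57° = 1.22×10⁻⁴ s⁻¹
Component geostrophic relations (x east, y north):
u_g = −(1/(fρ)) ∂P/∂y,  v_g = (1/(fρ)) ∂P/∂x
u_g = −(3.5×10⁻³)/(1.22×10⁻⁴ × 1.16) = −24.7 m/s;  v_g = (−1.8×10⁻³)/(1.22×10⁻⁴ × 1.16) = −12.7 m/s
|V_g| = √(u_g² + v_g²) = 27.7 m/s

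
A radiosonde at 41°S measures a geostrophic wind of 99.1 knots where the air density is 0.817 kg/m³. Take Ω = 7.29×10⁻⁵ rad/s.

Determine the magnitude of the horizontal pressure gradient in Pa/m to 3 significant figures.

3.98×10⁻³ Pa/m

Coriolis parameter at 41°S:
f = 2Ω sin φ = 2 × 7.29×10⁻⁵ × sin 41° = 9.57×10⁻⁵ s⁻¹
Wind speed in SI: 99.1 knots = 51.0 m/s
Geostrophic balance rearranged: |∂P/∂n| = f ρ V_g
|∂P/∂n| = 9.57×10⁻⁵ × 0.817 × 51.0 = 3.98×10⁻³ Pa/m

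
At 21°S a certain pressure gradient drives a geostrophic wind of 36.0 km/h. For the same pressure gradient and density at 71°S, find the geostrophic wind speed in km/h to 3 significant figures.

With the same pressure gradient and density, V_g ∝ 1/f ∝ 1/sin φ.
V₂ = V₁ · sin φ₁ / sin φ₂ = 36.0 × sin 21° / sin 71°
V₂ = 36.0 × 0.3584/0.9455 = 13.6 km/h

13.6 km/h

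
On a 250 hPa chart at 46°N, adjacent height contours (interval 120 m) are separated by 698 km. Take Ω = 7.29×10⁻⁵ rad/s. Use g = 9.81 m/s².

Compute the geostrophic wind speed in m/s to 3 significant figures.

16.1 m/s

Coriolis parameter at 46°N:
f = 2Ω sin φ = 2 × 7.29×10⁻⁵ × sin 46° = 1.05×10⁻⁴ s⁻¹
Height gradient: |∂Z/∂n| = 120 m / 698000 m = 1.72×10⁻⁴
On a pressure surface, geostrophic balance gives V_g = (g/f)|∂Z/∂n|:
V_g = 9.81 × 1.72×10⁻⁴ / 1.05×10⁻⁴ = 16.1 m/s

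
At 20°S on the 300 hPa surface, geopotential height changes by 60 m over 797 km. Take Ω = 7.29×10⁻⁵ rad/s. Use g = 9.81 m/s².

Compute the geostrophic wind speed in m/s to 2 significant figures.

Coriolis parameter at 20°S:
f = 2Ω sin φ = 2 × 7.29×10⁻⁵ × sin 20° = 4.99×10⁻⁵ s⁻¹
Height gradient: |∂Z/∂n| = 60 m / 797000 m = 7.53×10⁻⁵
On a pressure surface, geostrophic balance gives V_g = (g/f)|∂Z/∂n|:
V_g = 9.81 × 7.53×10⁻⁵ / 4.99×10⁻⁵ = 14.8 m/s

15 m/s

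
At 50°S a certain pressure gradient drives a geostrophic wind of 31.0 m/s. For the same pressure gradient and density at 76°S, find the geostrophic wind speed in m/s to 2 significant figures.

With the same pressure gradient and density, V_g ∝ 1/f ∝ 1/sin φ.
V₂ = V₁ · sin φ₁ / sin φ₂ = 31.0 × sin 50° / sin 76°
V₂ = 31.0 × 0.7660/0.9703 = 24 m/s

24 m/s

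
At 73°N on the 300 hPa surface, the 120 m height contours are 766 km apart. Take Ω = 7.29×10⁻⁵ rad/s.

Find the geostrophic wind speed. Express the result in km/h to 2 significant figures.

40 km/h

Coriolis parameter at 73°N:
f = 2Ω sin φ = 2 × 7.29×10⁻⁵ × sin 73° = 1.39×10⁻⁴ s⁻¹
Height gradient: |∂Z/∂n| = 120 m / 766000 m = 1.57×10⁻⁴
On a pressure surface, geostrophic balance gives V_g = (g/f)|∂Z/∂n|:
V_g = 9.81 × 1.57×10⁻⁴ / 1.39×10⁻⁴ = 11.0 m/s
Converting: 11.0 m/s × 3.6 = 40 km/h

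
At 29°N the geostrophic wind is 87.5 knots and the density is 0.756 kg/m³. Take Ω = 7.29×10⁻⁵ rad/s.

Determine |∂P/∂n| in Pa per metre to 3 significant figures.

2.41×10⁻³ Pa/m

Coriolis parameter at 29°N:
f = 2Ω sin φ = 2 × 7.29×10⁻⁵ × sin 29° = 7.07×10⁻⁵ s⁻¹
Wind speed in SI: 87.5 knots = 45.0 m/s
Geostrophic balance rearranged: |∂P/∂n| = f ρ V_g
|∂P/∂n| = 7.07×10⁻⁵ × 0.756 × 45.0 = 2.41×10⁻³ Pa/m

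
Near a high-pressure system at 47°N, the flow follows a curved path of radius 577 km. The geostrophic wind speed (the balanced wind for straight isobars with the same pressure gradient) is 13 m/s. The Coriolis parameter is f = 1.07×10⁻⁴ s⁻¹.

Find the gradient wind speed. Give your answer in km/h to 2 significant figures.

Around a high, pressure-gradient force acts outward with centrifugal, so Coriolis balances both:
fV = (1/ρ)|∂P/∂n| + V²/R  →  V² − fR·V + fR·V_g = 0
With fR = 1.07×10⁻⁴ × 577×10³ m = 61.7 m/s:
V = [fR − √((fR)² − 4 fR V_g)]/2 = [61.7 − √(61.7² − 4×61.7×13)]/2 = 18.6 m/s
Supergeostrophic (V > V_g = 13 m/s), as expected around a high.
Converting: 18.6 m/s × 3.6 = 67 km/h

67 km/h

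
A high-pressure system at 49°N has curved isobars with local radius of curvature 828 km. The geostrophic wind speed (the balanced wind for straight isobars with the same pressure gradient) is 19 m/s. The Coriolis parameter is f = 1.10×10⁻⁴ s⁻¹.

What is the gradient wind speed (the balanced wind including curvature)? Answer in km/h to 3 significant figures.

97.2 km/h

Around a high, pressure-gradient force acts outward with centrifugal, so Coriolis balances both:
fV = (1/ρ)|∂P/∂n| + V²/R  →  V² − fR·V + fR·V_g = 0
With fR = 1.10×10⁻⁴ × 828×10³ m = 91.1 m/s:
V = [fR − √((fR)² − 4 fR V_g)]/2 = [91.1 − √(91.1² − 4×91.1×19)]/2 = 27 m/s
Supergeostrophic (V > V_g = 19 m/s), as expected around a high.
Converting: 27 m/s × 3.6 = 97.2 km/h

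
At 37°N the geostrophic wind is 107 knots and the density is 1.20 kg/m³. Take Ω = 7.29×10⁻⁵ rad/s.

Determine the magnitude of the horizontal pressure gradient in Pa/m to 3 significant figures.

5.80×10⁻³ Pa/m

Coriolis parameter at 37°N:
f = 2Ω sin φ = 2 × 7.29×10⁻⁵ × sin 37° = 8.77×10⁻⁵ s⁻¹
Wind speed in SI: 107 knots = 55.0 m/s
Geostrophic balance rearranged: |∂P/∂n| = f ρ V_g
|∂P/∂n| = 8.77×10⁻⁵ × 1.20 × 55.0 = 5.80×10⁻³ Pa/m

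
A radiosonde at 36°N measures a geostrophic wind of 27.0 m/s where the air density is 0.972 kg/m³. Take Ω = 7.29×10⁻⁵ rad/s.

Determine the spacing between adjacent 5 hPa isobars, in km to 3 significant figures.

222 km

Coriolis parameter at 36°N:
f = 2Ω sin φ = 2 × 7.29×10⁻⁵ × sin 36° = 8.57×10⁻⁵ s⁻¹
Geostrophic balance rearranged: |∂P/∂n| = f ρ V_g
|∂P/∂n| = 8.57×10⁻⁵ × 0.972 × 27.0 = 2.25×10⁻³ Pa/m
Isobar spacing: Δn = ΔP/|∂P/∂n| = 500 Pa / 2.25×10⁻³ Pa/m = 222312 m ≈ 222 km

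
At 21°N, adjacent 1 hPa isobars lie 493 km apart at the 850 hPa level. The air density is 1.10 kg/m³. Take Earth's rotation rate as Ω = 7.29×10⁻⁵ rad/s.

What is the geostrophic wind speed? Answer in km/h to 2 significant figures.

13 km/h

Coriolis parameter at 21°N:
f = 2Ω sin φ = 2 × 7.29×10⁻⁵ × sin 21° = 5.23×10⁻⁵ s⁻¹
Pressure gradient: |∂P/∂n| = 100 Pa / 493000 m = 2.03×10⁻⁴ Pa/m
Geostrophic balance (pressure-gradient force = Coriolis force):
V_g = (1/(fρ)) |∂P/∂n| = 2.03×10⁻⁴ / (5.23×10⁻⁵ × 1.10) = 3.53 m/s
Converting: 3.53 m/s × 3.6 = 13 km/h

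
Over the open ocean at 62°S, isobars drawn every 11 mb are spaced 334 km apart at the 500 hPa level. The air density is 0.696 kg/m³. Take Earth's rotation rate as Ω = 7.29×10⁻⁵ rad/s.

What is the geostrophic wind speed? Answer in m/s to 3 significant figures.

36.8 m/s

Coriolis parameter at 62°S:
f = 2Ω sin φ = 2 × 7.29×10⁻⁵ × sin 62° = 1.29×10⁻⁴ s⁻¹
Pressure gradient: |∂P/∂n| = 1100 Pa / 334000 m = 3.29×10⁻³ Pa/m
Geostrophic balance (pressure-gradient force = Coriolis force):
V_g = (1/(fρ)) |∂P/∂n| = 3.29×10⁻³ / (1.29×10⁻⁴ × 0.696) = 36.8 m/s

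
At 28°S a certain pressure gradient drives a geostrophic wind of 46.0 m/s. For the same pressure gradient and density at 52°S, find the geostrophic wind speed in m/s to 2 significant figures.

27 m/s

With the same pressure gradient and density, V_g ∝ 1/f ∝ 1/sin φ.
V₂ = V₁ · sin φ₁ / sin φ₂ = 46.0 × sin 28° / sin 52°
V₂ = 46.0 × 0.4695/0.7880 = 27 m/s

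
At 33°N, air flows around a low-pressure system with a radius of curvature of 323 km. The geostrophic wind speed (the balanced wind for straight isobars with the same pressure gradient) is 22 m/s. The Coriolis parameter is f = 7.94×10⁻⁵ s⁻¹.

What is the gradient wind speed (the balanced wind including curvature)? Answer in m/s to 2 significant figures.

14 m/s

Around a low, centrifugal force acts outward with Coriolis, so pressure-gradient force balances both:
(1/ρ)|∂P/∂n| = fV + V²/R  →  V² + fR·V − fR·V_g = 0
With fR = 7.94×10⁻⁵ × 323×10³ m = 25.6 m/s:
V = [−fR + √((fR)² + 4 fR V_g)]/2 = [−25.6 + √(25.6² + 4×25.6×22)]/2 = 14.2 m/s
Subgeostrophic (V < V_g = 22 m/s), as expected around a low.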